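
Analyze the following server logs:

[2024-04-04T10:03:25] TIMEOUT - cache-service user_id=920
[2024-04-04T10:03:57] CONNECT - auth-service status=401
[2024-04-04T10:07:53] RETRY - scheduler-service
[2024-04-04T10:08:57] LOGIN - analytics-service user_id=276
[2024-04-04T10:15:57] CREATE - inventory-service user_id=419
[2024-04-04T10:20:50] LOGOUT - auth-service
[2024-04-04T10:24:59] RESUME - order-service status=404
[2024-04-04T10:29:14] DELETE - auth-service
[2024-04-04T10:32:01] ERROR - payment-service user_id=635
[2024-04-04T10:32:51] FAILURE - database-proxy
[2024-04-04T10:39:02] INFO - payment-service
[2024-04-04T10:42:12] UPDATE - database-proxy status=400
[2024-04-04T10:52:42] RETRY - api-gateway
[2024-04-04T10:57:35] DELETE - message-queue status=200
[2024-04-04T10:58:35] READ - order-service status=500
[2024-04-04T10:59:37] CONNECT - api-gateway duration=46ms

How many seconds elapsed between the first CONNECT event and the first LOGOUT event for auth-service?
1013

To find the time between events:

1. Locate the first CONNECT event for auth-service: 2024-04-04T10:03:57
2. Locate the first LOGOUT event for auth-service: 2024-04-04T10:20:50
3. Calculate the difference: 2024-04-04T10:20:50 - 2024-04-04T10:03:57 = 1013 seconds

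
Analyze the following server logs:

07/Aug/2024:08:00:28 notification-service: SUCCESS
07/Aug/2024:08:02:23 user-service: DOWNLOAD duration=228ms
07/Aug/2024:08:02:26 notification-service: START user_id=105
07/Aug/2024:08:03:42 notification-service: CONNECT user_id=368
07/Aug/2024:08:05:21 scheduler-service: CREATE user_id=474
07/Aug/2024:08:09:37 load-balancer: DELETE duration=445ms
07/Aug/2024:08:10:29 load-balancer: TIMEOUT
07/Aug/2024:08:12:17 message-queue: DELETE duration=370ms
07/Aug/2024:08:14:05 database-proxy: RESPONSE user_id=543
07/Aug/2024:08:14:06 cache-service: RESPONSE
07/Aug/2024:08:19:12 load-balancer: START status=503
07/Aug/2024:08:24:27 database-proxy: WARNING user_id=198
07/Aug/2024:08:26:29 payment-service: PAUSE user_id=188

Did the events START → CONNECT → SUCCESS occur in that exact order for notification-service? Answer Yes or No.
No

To verify sequence order:

1. Find all events in sequence START → CONNECT → SUCCESS for notification-service
2. Extract their timestamps
3. Check if timestamps are in ascending order
4. Result: No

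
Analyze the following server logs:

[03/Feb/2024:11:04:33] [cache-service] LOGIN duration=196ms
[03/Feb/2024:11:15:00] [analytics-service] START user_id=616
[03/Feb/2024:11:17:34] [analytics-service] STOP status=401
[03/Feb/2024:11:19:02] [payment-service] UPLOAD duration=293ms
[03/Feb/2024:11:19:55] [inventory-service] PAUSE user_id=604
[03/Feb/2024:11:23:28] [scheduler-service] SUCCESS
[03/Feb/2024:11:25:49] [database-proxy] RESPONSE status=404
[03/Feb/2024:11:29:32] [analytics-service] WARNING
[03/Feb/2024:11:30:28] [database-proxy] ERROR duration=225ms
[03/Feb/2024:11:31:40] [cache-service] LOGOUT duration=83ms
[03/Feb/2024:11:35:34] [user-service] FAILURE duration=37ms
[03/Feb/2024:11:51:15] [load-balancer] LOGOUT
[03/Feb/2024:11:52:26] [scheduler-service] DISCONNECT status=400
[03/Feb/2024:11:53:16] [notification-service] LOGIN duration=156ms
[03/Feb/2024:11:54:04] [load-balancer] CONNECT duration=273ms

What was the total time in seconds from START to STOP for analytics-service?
154

To calculate state duration:

1. Find START event for analytics-service: 03/Feb/2024:11:15:00
2. Find STOP event for analytics-service: 03/Feb/2024:11:17:34
3. Calculate duration: 03/Feb/2024:11:17:34 - 03/Feb/2024:11:15:00 = 154 seconds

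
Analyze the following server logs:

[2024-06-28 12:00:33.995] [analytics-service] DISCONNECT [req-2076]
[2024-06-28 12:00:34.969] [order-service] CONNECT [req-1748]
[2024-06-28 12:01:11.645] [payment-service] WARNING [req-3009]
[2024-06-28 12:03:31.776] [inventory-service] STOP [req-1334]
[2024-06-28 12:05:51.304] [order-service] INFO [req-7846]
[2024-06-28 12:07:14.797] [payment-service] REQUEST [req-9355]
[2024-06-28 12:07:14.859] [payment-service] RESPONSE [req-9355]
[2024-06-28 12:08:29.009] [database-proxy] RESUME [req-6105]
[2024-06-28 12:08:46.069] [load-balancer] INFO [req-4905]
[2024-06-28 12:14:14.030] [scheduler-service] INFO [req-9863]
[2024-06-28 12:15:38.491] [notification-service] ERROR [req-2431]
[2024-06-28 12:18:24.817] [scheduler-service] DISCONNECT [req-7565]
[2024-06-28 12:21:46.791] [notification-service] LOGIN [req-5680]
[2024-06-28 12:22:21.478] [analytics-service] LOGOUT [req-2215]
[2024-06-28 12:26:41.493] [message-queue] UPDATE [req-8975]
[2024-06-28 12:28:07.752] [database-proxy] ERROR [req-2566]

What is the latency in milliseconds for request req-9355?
62

To calculate latency:

1. Find REQUEST with id req-9355: 2024-06-28 12:07:14.797
2. Find RESPONSE with id req-9355: 2024-06-28 12:07:14.859
3. Latency: 2024-06-28 12:07:14.859 - 2024-06-28 12:07:14.797 = 62ms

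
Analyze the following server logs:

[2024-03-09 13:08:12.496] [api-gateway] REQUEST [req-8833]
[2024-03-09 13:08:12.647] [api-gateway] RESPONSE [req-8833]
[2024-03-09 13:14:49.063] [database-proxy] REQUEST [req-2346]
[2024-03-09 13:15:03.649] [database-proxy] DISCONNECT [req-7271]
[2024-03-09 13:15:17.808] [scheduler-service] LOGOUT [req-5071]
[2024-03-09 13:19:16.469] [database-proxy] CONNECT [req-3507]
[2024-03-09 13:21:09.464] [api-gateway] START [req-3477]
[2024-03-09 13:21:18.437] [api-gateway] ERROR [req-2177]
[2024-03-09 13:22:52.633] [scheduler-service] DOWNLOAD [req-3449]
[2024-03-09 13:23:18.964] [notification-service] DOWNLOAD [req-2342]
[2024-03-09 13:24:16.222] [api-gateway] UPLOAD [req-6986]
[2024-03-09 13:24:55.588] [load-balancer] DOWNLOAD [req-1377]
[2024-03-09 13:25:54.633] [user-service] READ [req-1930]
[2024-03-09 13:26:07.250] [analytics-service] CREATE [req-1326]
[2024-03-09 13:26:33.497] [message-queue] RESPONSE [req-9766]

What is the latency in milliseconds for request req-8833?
151

To calculate latency:

1. Find REQUEST with id req-8833: 2024-03-09 13:08:12.496
2. Find RESPONSE with id req-8833: 2024-03-09 13:08:12.647
3. Latency: 2024-03-09 13:08:12.647 - 2024-03-09 13:08:12.496 = 151ms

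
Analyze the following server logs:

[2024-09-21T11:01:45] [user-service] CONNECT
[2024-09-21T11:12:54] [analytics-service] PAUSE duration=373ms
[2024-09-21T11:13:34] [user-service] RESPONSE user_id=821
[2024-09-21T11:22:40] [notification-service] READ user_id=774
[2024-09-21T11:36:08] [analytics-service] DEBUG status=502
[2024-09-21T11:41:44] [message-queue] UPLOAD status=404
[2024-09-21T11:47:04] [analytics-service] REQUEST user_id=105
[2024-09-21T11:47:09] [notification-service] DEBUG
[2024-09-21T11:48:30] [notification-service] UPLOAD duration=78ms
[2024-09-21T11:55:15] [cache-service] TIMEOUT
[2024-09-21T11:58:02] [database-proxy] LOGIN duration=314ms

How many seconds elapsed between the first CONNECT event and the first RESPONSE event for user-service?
709

To find the time between events:

1. Locate the first CONNECT event for user-service: 2024-09-21T11:01:45
2. Locate the first RESPONSE event for user-service: 2024-09-21T11:13:34
3. Calculate the difference: 2024-09-21T11:13:34 - 2024-09-21T11:01:45 = 709 seconds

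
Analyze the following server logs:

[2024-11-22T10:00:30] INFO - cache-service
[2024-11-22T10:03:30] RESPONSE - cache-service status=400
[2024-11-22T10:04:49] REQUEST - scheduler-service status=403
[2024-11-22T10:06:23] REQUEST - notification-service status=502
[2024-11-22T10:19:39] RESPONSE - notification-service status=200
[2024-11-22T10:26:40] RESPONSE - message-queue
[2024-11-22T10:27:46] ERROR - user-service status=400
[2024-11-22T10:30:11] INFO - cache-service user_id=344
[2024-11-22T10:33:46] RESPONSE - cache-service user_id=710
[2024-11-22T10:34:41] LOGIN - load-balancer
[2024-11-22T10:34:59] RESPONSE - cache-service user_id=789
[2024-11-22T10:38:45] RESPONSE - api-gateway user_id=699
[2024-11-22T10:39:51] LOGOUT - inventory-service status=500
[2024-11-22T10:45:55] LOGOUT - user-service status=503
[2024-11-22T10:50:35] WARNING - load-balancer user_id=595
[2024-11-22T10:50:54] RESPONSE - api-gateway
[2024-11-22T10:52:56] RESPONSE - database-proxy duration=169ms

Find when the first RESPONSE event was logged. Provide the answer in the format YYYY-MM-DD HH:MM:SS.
2024-11-22 10:03:30

To find the first event:

1. Filter for all RESPONSE events
2. Sort by timestamp
3. Select the first one
4. Timestamp: 2024-11-22 10:03:30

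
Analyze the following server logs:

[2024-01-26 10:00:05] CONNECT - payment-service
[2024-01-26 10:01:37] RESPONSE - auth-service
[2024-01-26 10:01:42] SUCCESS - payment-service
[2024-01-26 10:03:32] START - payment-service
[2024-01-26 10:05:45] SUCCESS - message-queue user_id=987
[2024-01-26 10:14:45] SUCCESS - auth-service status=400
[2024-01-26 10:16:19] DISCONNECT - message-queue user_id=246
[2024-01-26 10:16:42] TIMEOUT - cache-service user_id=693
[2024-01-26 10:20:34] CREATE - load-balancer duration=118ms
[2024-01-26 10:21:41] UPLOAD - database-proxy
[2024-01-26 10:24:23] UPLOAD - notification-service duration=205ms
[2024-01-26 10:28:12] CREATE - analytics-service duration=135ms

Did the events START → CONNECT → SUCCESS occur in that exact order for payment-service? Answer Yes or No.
No

To verify sequence order:

1. Find all events in sequence START → CONNECT → SUCCESS for payment-service
2. Extract their timestamps
3. Check if timestamps are in ascending order
4. Result: No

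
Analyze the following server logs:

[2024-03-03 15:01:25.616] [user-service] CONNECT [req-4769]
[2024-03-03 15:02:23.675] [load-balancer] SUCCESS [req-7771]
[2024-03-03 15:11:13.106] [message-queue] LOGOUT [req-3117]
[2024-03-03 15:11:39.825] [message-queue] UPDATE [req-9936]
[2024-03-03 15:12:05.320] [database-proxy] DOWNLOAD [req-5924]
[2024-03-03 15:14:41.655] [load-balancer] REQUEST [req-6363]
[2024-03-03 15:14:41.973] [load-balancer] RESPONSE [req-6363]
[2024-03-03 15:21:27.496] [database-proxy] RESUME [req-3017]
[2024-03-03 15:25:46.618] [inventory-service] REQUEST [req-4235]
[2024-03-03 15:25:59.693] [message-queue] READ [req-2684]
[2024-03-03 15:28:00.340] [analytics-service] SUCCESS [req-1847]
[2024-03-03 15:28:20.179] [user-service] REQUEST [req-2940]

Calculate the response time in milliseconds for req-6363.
318

To calculate latency:

1. Find REQUEST with id req-6363: 2024-03-03 15:14:41.655
2. Find RESPONSE with id req-6363: 2024-03-03 15:14:41.973
3. Latency: 2024-03-03 15:14:41.973 - 2024-03-03 15:14:41.655 = 318ms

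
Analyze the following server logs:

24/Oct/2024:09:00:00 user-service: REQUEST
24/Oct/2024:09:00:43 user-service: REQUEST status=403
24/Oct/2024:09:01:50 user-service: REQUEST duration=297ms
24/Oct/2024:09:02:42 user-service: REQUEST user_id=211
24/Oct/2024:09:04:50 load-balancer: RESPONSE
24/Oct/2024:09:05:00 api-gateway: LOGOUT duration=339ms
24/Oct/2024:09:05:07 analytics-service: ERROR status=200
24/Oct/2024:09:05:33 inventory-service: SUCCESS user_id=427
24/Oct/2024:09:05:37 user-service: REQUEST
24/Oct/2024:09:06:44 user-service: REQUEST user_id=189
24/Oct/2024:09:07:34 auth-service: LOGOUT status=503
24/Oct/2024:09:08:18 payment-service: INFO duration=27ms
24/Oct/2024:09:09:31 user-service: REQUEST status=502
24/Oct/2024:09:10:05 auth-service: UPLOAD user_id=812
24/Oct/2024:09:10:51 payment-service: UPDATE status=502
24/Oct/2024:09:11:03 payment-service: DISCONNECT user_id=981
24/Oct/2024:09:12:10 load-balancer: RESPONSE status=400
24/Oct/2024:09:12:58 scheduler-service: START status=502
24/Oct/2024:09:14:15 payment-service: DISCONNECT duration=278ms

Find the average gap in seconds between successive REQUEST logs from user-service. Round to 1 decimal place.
95.2

To calculate average interval:

1. Find all REQUEST events for user-service in order
2. Calculate time gaps between consecutive events
3. Compute mean of gaps: 571 / 6 = 95.2 seconds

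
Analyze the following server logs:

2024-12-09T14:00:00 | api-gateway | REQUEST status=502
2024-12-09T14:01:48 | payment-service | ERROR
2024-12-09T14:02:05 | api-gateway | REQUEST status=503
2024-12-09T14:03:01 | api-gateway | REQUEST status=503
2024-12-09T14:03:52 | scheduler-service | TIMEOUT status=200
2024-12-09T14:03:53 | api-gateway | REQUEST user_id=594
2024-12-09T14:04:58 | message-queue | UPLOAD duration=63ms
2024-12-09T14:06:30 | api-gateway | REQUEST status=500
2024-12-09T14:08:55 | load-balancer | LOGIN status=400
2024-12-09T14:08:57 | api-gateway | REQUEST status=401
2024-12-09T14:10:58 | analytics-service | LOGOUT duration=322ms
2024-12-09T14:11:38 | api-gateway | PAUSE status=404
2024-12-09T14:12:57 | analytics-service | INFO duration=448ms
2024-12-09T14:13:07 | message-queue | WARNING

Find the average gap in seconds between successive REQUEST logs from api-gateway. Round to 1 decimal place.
107.4

To calculate average interval:

1. Find all REQUEST events for api-gateway in order
2. Calculate time gaps between consecutive events
3. Compute mean of gaps: 537 / 5 = 107.4 seconds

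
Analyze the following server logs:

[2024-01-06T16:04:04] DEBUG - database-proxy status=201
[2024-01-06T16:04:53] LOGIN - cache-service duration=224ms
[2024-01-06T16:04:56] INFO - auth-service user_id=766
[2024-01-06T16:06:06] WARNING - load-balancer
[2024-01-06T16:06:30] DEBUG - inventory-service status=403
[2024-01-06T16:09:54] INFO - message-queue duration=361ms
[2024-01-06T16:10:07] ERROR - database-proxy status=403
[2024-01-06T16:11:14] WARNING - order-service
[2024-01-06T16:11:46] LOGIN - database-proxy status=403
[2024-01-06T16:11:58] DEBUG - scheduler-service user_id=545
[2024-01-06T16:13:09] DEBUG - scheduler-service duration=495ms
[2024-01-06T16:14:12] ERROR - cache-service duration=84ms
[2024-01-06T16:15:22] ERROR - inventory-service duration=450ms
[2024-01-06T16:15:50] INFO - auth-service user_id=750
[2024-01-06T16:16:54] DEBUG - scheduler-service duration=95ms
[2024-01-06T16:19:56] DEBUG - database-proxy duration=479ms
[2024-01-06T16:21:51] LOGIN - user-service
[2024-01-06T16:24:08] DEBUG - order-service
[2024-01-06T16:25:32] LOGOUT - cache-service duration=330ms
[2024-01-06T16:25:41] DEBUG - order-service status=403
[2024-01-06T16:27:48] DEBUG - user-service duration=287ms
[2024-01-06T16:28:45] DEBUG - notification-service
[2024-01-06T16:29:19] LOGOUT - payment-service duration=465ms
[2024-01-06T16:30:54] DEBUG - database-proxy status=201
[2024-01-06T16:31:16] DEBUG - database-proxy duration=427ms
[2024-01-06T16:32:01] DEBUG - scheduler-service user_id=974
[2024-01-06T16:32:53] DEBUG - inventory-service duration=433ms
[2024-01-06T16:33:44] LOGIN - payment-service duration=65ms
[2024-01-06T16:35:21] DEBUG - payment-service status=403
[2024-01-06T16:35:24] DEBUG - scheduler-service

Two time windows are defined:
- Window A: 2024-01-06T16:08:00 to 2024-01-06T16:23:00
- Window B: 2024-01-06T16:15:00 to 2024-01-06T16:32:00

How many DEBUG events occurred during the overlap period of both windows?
2

To find overlap events:

1. Window A: 2024-01-06T16:08:00 to 2024-01-06T16:23:00
2. Window B: 2024-01-06T16:15:00 to 2024-01-06T16:32:00
3. Overlap period: 2024-01-06T16:15:00 to 2024-01-06T16:23:00
4. Count DEBUG events in overlap: 2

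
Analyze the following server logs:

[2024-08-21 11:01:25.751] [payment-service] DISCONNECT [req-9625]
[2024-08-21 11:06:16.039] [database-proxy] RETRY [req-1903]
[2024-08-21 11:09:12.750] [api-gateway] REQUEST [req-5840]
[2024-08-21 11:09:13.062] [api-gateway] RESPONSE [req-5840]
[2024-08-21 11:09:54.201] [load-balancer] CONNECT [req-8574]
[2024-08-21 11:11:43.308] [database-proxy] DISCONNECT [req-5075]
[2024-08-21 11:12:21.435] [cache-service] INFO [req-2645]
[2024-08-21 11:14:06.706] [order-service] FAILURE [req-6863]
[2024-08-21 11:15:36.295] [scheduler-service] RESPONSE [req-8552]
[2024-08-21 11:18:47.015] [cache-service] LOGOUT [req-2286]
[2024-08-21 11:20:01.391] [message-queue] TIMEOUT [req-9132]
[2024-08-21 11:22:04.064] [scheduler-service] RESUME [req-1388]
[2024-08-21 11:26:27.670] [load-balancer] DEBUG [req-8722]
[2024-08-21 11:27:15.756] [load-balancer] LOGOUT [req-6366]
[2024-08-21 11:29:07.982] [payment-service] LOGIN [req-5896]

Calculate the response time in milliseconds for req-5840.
312

To calculate latency:

1. Find REQUEST with id req-5840: 2024-08-21 11:09:12.750
2. Find RESPONSE with id req-5840: 2024-08-21 11:09:13.062
3. Latency: 2024-08-21 11:09:13.062 - 2024-08-21 11:09:12.750 = 312ms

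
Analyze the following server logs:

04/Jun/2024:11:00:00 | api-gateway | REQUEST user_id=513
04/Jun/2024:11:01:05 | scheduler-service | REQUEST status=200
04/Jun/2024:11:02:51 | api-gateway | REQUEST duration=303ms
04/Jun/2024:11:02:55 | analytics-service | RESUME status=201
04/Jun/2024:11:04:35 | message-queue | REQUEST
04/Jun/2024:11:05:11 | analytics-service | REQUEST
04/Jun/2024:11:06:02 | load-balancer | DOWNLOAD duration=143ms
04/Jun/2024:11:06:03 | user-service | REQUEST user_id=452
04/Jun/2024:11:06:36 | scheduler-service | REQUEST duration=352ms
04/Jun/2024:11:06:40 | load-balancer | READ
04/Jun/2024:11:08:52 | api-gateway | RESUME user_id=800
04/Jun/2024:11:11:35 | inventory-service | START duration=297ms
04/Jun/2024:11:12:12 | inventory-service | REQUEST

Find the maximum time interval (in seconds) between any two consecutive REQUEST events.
336

To find the longest gap:

1. Extract all REQUEST events in chronological order
2. Calculate time differences between consecutive events
3. Find the maximum difference
4. Longest gap: 336 seconds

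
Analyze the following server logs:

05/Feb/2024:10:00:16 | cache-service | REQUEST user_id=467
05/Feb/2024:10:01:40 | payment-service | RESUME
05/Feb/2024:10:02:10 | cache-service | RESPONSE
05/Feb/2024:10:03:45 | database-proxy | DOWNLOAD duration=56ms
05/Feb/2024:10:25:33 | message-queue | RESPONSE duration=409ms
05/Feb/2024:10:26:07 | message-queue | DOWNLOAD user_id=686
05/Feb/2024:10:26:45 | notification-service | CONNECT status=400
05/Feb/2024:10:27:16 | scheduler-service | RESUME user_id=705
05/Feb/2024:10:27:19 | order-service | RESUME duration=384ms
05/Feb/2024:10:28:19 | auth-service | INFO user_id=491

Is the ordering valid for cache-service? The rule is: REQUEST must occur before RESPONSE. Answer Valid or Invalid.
Valid

To validate ordering:

1. Required order: REQUEST → RESPONSE
2. Rule: REQUEST must occur before RESPONSE
3. Check actual order of events for cache-service
4. Result: Valid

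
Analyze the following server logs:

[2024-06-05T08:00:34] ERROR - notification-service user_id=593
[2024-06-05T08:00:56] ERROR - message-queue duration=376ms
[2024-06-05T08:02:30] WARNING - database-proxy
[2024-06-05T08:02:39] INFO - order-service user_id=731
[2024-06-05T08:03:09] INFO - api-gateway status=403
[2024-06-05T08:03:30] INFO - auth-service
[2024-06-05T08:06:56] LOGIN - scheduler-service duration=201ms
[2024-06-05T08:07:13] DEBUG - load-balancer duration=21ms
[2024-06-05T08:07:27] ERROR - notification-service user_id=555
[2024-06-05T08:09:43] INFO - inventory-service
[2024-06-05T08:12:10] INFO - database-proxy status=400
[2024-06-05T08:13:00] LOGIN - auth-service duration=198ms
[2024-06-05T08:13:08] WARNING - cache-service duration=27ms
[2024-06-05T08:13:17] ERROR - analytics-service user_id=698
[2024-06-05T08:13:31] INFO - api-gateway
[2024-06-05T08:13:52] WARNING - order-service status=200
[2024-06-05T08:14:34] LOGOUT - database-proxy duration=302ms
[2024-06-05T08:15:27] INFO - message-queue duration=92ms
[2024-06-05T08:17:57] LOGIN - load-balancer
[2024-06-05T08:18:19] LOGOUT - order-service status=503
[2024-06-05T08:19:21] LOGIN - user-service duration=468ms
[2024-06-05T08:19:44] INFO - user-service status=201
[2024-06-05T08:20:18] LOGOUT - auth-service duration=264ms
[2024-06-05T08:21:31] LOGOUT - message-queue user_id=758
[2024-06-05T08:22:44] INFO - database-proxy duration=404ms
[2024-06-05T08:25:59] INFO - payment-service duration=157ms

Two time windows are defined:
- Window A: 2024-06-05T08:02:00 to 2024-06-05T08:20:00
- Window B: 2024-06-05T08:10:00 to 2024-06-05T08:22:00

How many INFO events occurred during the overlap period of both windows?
4

To find overlap events:

1. Window A: 2024-06-05T08:02:00 to 2024-06-05T08:20:00
2. Window B: 2024-06-05T08:10:00 to 2024-06-05T08:22:00
3. Overlap period: 2024-06-05T08:10:00 to 2024-06-05T08:20:00
4. Count INFO events in overlap: 4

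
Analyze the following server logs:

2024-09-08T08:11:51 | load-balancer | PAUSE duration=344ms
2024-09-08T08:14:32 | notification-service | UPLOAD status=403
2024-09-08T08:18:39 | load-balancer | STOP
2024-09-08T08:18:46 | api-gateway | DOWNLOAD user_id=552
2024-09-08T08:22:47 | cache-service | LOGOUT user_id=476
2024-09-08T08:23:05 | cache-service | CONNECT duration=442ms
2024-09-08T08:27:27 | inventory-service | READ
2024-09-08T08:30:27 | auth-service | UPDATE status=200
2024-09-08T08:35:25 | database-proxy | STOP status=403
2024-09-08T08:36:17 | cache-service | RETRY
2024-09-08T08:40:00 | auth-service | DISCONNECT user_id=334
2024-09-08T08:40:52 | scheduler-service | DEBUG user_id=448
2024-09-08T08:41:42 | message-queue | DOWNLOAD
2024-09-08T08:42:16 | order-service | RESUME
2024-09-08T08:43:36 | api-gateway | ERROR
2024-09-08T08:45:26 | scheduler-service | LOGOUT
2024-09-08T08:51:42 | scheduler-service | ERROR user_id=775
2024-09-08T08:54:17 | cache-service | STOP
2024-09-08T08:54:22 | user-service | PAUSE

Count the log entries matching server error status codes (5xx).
0

To find matching entries:

1. Pattern to match: server error status codes (5xx)
2. Scan each log entry for the pattern
3. Count matches: 0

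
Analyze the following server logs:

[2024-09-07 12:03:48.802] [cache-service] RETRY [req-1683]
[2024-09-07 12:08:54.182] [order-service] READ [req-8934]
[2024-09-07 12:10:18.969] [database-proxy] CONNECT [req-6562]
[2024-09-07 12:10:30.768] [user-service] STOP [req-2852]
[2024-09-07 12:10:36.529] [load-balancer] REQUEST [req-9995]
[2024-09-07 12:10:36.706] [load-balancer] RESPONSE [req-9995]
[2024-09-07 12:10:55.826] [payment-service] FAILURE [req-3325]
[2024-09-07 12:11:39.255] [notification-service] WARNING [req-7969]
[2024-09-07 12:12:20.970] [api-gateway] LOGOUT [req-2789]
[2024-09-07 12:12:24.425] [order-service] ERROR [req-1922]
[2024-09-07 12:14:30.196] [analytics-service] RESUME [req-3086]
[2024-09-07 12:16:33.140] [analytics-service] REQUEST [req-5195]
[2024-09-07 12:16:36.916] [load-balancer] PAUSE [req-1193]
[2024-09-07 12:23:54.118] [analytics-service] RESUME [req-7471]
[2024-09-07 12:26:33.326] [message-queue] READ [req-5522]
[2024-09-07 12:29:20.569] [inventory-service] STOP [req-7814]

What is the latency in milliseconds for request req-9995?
177

To calculate latency:

1. Find REQUEST with id req-9995: 2024-09-07 12:10:36.529
2. Find RESPONSE with id req-9995: 2024-09-07 12:10:36.706
3. Latency: 2024-09-07 12:10:36.706 - 2024-09-07 12:10:36.529 = 177ms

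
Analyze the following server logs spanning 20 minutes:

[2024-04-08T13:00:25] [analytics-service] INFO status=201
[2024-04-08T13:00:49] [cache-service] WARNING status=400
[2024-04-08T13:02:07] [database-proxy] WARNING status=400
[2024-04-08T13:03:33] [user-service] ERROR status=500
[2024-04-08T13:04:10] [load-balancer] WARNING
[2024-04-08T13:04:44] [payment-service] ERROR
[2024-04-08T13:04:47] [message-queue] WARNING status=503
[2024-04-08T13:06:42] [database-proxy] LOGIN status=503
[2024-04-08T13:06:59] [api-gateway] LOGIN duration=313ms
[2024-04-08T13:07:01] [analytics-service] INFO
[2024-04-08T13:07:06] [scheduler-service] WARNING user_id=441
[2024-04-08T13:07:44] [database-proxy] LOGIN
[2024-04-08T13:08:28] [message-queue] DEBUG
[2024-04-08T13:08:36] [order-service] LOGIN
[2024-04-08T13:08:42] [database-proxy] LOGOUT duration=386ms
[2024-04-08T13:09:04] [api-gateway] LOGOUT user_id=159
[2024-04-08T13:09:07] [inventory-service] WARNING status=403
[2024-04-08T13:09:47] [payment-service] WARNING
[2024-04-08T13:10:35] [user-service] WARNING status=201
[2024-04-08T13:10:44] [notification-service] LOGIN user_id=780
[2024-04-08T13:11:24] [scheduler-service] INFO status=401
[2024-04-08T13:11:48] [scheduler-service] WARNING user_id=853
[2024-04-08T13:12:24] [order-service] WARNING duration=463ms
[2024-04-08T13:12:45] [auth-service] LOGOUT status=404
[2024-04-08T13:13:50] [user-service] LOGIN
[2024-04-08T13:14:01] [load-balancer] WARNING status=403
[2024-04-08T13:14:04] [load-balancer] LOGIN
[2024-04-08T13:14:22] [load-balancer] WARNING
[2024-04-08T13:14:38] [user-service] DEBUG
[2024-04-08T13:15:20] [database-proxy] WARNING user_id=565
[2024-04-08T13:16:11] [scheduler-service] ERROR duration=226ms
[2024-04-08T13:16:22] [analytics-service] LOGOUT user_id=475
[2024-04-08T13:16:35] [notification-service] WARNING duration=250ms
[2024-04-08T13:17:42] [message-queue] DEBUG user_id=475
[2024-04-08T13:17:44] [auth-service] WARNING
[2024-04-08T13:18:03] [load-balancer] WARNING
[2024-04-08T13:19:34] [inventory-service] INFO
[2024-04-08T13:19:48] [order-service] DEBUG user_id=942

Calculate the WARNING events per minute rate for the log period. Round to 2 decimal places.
0.8

To calculate the rate:

1. Count total WARNING events: 16
2. Total time period: 20 minutes
3. Rate = 16 / 20 = 0.8 events per minute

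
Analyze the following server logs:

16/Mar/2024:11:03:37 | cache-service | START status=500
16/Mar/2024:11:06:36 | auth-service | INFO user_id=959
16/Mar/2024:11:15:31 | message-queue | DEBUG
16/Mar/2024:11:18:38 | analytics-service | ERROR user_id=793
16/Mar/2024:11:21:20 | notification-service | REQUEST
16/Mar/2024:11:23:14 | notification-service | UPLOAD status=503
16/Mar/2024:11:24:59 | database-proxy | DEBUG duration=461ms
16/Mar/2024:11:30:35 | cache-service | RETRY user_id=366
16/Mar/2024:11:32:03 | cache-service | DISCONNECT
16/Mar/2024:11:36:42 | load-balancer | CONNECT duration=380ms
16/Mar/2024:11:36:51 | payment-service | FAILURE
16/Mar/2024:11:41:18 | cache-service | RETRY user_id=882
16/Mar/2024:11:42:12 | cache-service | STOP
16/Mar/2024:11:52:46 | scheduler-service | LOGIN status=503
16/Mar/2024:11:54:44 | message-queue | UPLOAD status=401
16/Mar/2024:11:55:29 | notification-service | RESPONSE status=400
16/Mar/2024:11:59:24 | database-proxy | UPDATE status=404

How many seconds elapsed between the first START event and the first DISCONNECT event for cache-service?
1706

To find the time between events:

1. Locate the first START event for cache-service: 16/Mar/2024:11:03:37
2. Locate the first DISCONNECT event for cache-service: 16/Mar/2024:11:32:03
3. Calculate the difference: 16/Mar/2024:11:32:03 - 16/Mar/2024:11:03:37 = 1706 seconds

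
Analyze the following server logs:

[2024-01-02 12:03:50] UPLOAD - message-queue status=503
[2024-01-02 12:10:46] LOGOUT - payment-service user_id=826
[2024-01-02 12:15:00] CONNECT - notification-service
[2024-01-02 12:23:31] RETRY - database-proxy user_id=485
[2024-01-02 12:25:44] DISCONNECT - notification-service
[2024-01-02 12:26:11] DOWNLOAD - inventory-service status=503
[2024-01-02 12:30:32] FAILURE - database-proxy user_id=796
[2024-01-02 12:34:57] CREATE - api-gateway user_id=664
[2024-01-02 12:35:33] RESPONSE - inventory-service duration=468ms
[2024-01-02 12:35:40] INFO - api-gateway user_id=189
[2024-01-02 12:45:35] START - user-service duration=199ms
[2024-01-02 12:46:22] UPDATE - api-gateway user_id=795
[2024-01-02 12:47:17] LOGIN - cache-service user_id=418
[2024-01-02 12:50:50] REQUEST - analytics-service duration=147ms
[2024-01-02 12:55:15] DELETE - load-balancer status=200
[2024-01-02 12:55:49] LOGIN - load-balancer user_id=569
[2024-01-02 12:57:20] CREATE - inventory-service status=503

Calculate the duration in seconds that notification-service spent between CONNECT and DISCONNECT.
644

To calculate state duration:

1. Find CONNECT event for notification-service: 2024-01-02 12:15:00
2. Find DISCONNECT event for notification-service: 2024-01-02 12:25:44
3. Calculate duration: 2024-01-02 12:25:44 - 2024-01-02 12:15:00 = 644 seconds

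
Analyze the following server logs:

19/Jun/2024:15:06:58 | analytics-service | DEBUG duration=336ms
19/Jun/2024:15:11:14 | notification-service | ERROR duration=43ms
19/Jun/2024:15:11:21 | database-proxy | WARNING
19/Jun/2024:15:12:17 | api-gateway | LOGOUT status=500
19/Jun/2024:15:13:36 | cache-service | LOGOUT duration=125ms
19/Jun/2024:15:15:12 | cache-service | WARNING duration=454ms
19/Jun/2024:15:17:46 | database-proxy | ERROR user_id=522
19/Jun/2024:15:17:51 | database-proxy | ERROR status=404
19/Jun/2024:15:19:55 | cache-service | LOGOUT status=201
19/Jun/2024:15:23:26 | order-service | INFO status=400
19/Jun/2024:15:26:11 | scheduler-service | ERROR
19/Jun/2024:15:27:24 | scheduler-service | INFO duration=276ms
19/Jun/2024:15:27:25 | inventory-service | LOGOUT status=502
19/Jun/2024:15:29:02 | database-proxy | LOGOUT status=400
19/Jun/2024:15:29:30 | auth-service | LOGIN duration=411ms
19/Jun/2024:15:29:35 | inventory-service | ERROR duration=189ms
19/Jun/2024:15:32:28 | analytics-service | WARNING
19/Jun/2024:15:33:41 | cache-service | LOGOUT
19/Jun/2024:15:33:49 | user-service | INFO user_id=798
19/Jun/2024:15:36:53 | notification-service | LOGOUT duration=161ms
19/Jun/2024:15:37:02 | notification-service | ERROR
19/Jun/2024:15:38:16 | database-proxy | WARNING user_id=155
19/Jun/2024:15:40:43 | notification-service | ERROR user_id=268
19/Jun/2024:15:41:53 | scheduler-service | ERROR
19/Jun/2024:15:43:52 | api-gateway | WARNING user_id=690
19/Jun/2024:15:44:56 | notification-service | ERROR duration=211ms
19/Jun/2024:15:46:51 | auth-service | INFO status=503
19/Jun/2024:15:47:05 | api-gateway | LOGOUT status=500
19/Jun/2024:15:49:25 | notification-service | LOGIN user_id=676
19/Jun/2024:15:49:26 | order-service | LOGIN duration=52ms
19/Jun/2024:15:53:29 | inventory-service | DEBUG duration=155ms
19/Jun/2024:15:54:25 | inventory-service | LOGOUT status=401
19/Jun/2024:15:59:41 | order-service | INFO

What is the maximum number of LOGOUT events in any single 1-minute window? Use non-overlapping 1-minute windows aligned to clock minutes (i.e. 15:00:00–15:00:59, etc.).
1

To find the burst window:

1. Divide the log period into non-overlapping 1-minute windows starting at 15:00
2. Count LOGOUT events in each window
3. Find the window with maximum count
4. Maximum events in a window: 1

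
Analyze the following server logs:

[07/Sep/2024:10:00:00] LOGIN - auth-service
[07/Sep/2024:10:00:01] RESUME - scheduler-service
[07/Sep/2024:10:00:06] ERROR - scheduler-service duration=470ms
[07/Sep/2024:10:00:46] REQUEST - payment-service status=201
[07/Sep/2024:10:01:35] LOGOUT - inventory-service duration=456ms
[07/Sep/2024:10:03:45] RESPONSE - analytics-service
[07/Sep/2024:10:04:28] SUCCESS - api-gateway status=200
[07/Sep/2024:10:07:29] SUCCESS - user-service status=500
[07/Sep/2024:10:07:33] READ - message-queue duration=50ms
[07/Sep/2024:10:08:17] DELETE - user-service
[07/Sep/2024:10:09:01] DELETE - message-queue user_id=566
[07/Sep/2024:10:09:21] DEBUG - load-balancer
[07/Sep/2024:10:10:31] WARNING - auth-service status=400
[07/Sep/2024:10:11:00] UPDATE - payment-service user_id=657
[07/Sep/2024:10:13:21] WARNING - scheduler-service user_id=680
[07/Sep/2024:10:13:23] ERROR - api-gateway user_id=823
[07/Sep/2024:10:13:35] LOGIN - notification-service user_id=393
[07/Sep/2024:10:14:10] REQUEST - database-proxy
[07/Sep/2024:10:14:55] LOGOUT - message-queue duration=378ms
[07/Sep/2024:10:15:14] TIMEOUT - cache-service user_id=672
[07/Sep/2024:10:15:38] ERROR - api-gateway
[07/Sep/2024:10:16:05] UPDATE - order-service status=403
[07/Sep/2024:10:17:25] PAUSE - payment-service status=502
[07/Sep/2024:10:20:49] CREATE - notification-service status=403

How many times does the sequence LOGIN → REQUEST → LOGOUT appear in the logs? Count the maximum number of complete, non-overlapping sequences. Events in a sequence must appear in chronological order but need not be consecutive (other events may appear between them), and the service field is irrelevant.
2

To count sequences:

1. Look for pattern: LOGIN → REQUEST → LOGOUT
2. Greedily scan the log in chronological order, matching each sequence element in turn (ignoring service)
3. Each time the full pattern completes, increment the count and restart matching from the next event
4. Complete non-overlapping sequences found: 2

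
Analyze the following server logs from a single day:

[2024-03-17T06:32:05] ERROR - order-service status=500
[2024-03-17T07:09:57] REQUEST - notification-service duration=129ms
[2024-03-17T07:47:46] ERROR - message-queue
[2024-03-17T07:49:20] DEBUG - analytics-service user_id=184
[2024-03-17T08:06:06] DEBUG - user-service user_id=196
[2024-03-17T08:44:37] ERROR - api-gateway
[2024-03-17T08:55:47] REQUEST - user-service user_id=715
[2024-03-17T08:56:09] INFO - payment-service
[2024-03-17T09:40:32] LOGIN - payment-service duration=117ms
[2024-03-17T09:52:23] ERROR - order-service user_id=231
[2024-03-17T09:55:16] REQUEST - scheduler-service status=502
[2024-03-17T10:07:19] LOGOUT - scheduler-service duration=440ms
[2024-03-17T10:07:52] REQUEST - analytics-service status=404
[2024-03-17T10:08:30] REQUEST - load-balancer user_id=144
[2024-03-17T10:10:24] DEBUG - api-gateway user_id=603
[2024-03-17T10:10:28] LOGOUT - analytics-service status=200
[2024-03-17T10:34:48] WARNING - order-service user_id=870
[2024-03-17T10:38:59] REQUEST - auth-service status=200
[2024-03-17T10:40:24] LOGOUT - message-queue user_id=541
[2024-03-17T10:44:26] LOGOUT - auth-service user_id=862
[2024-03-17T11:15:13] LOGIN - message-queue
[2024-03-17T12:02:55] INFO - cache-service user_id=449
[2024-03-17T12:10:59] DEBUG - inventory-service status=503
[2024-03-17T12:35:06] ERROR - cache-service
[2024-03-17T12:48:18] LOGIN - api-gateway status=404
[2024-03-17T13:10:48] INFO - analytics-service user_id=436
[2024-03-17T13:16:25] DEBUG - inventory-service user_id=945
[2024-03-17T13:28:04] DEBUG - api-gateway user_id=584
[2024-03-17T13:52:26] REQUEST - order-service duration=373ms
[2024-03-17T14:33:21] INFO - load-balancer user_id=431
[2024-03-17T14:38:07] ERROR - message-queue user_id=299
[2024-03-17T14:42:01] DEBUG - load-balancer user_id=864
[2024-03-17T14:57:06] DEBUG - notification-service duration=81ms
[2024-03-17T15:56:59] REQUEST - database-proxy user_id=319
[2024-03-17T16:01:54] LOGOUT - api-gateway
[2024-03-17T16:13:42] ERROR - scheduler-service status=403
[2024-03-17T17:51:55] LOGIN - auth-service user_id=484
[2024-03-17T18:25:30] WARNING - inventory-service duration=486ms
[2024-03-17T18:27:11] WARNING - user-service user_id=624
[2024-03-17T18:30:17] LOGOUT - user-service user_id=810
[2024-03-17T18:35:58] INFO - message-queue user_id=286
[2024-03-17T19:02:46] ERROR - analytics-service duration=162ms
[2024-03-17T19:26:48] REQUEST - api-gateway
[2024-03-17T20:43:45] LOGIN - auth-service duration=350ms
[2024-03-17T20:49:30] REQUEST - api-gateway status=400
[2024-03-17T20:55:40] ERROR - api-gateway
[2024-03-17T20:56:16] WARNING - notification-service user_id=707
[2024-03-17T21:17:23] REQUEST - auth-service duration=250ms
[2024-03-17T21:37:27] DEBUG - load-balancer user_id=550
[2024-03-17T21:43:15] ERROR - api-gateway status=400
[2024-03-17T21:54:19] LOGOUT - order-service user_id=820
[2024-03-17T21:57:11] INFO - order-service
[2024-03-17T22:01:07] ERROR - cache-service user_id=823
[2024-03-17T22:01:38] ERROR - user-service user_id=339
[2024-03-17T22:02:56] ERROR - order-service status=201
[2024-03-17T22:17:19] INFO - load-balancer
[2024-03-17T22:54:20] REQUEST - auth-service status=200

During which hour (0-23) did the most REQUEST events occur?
10

To find the peak hour:

1. Group all REQUEST events by hour
2. Count events in each hour
3. Find hour with maximum count
4. Peak hour: 10 (with 3 events)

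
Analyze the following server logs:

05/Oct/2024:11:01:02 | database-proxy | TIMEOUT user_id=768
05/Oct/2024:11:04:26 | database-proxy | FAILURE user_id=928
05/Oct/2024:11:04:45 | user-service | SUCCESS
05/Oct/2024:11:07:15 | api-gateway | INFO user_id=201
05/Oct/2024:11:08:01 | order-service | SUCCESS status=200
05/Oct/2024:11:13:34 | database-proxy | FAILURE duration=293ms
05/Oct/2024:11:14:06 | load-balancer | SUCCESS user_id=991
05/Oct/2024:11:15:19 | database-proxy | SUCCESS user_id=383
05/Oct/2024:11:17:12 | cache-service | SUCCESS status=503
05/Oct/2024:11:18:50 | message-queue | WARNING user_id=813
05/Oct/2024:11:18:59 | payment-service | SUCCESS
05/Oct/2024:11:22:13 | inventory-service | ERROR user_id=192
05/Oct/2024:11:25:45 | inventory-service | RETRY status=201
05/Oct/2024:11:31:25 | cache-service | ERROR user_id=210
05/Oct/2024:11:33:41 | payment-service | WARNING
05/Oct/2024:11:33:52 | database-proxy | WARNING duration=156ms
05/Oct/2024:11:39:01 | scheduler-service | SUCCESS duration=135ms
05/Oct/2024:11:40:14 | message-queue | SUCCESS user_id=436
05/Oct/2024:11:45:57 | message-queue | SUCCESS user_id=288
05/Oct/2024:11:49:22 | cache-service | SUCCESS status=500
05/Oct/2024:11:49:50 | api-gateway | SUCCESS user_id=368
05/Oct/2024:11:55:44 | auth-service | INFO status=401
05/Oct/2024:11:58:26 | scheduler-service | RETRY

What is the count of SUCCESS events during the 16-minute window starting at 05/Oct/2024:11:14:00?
4

To count events in the time window:

1. Window boundaries: 05/Oct/2024:11:14:00 to 05/Oct/2024:11:30:00
2. Filter for SUCCESS events within this window
3. Count matching events: 4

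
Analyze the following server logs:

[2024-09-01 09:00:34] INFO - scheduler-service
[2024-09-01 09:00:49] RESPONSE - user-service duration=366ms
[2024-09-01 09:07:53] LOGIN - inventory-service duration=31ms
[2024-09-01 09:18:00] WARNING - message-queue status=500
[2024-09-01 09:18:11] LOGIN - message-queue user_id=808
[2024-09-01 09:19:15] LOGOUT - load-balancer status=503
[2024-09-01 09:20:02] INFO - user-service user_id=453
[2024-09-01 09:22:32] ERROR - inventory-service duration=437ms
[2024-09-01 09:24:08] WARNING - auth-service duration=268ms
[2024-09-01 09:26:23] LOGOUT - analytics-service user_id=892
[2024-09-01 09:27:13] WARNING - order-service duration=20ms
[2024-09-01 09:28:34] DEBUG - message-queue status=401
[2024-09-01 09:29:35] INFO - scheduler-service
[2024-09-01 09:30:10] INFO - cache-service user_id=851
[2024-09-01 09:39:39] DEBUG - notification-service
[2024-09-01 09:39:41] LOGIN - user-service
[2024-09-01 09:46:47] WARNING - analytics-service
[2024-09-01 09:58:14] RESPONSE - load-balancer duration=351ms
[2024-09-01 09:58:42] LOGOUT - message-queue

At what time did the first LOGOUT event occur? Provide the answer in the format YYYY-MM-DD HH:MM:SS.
2024-09-01 09:19:15

To find the first event:

1. Filter for all LOGOUT events
2. Sort by timestamp
3. Select the first one
4. Timestamp: 2024-09-01 09:19:15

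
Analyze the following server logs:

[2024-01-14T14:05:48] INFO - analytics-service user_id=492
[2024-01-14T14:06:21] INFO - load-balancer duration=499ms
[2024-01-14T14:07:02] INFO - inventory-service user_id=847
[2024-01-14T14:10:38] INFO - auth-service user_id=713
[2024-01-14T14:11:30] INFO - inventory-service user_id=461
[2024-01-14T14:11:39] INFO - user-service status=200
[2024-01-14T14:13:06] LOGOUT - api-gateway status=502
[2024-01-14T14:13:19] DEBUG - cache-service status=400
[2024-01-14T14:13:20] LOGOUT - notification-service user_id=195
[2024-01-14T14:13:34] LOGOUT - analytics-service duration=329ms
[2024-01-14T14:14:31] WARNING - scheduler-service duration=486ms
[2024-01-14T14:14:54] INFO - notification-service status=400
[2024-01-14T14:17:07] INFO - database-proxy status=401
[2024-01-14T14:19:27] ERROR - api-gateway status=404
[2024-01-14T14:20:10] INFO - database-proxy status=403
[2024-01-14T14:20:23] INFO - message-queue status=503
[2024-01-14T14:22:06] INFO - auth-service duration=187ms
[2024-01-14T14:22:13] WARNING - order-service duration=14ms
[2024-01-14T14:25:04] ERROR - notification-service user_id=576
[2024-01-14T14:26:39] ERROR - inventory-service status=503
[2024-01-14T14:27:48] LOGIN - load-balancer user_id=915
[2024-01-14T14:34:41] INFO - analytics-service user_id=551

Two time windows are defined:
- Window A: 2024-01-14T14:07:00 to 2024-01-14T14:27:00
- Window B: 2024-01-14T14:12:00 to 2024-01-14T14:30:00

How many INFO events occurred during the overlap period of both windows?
5

To find overlap events:

1. Window A: 2024-01-14T14:07:00 to 2024-01-14T14:27:00
2. Window B: 2024-01-14T14:12:00 to 2024-01-14T14:30:00
3. Overlap period: 2024-01-14T14:12:00 to 2024-01-14T14:27:00
4. Count INFO events in overlap: 5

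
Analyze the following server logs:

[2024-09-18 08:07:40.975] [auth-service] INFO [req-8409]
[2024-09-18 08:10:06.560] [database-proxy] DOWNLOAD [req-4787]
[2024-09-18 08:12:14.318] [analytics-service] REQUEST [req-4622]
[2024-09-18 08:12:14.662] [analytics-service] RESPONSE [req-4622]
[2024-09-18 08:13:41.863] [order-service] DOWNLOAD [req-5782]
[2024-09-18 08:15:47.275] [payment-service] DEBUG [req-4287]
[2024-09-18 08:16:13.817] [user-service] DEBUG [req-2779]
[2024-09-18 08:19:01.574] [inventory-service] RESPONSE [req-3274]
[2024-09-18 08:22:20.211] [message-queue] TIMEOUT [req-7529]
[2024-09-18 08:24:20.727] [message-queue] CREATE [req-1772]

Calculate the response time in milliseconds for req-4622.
344

To calculate latency:

1. Find REQUEST with id req-4622: 2024-09-18 08:12:14.318
2. Find RESPONSE with id req-4622: 2024-09-18 08:12:14.662
3. Latency: 2024-09-18 08:12:14.662 - 2024-09-18 08:12:14.318 = 344ms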